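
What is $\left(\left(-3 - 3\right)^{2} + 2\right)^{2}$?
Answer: $1444$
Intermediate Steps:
$\left(\left(-3 - 3\right)^{2} + 2\right)^{2} = \left(\left(-6\right)^{2} + 2\right)^{2} = \left(36 + 2\right)^{2} = 38^{2} = 1444$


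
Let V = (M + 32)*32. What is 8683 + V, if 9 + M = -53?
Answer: 7723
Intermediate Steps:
M = -62 (M = -9 - 53 = -62)
V = -960 (V = (-62 + 32)*32 = -30*32 = -960)
8683 + V = 8683 - 960 = 7723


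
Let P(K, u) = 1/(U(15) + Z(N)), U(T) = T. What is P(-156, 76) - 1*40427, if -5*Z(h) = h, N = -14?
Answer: -3597998/89 ≈ -40427.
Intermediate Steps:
Z(h) = -h/5
P(K, u) = 5/89 (P(K, u) = 1/(15 - 1/5*(-14)) = 1/(15 + 14/5) = 1/(89/5) = 5/89)
P(-156, 76) - 1*40427 = 5/89 - 1*40427 = 5/89 - 40427 = -3597998/89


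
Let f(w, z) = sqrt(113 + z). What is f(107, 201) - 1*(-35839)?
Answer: 35839 + sqrt(314) ≈ 35857.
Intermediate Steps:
f(107, 201) - 1*(-35839) = sqrt(113 + 201) - 1*(-35839) = sqrt(314) + 35839 = 35839 + sqrt(314)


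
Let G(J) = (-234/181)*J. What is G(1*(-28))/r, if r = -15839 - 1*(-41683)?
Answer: 18/12851 ≈ 0.0014007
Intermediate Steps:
r = 25844 (r = -15839 + 41683 = 25844)
G(J) = -234*J/181 (G(J) = (-234*1/181)*J = -234*J/181)
G(1*(-28))/r = -234*(-28)/181/25844 = -234/181*(-28)*(1/25844) = (6552/181)*(1/25844) = 18/12851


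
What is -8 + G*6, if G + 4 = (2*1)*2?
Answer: -8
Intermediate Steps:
G = 0 (G = -4 + (2*1)*2 = -4 + 2*2 = -4 + 4 = 0)
-8 + G*6 = -8 + 0*6 = -8 + 0 = -8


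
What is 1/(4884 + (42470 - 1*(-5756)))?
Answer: 1/53110 ≈ 1.8829e-5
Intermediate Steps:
1/(4884 + (42470 - 1*(-5756))) = 1/(4884 + (42470 + 5756)) = 1/(4884 + 48226) = 1/53110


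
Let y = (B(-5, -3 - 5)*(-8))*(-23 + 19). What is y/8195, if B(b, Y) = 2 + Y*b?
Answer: 1344/8195 ≈ 0.16400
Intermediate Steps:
y = 1344 (y = ((2 + (-3 - 5)*(-5))*(-8))*(-23 + 19) = ((2 - 8*(-5))*(-8))*(-4) = ((2 + 40)*(-8))*(-4) = (42*(-8))*(-4) = -336*(-4) = 1344)
y/8195 = 1344/8195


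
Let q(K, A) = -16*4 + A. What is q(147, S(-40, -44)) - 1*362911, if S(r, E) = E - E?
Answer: -362975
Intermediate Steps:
S(r, E) = 0
q(K, A) = -64 + A
q(147, S(-40, -44)) - 1*362911 = (-64 + 0) - 1*362911 = -64 - 362911 = -362975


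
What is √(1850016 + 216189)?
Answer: √2066205 ≈ 1437.4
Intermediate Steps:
√(1850016 + 216189) = √2066205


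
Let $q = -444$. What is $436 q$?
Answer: $-193584$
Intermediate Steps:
$436 q = 436 \left(-444\right) = -193584$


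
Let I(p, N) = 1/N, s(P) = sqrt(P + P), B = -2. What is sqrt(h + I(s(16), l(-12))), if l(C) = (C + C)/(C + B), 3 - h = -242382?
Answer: sqrt(8725881)/6 ≈ 492.33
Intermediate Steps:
s(P) = sqrt(2)*sqrt(P) (s(P) = sqrt(2*P) = sqrt(2)*sqrt(P))
h = 242385 (h = 3 - 1*(-242382) = 3 + 242382 = 242385)
l(C) = 2*C/(-2 + C) (l(C) = (C + C)/(C - 2) = (2*C)/(-2 + C) = 2*C/(-2 + C))
sqrt(h + I(s(16), l(-12))) = sqrt(242385 + 1/(2*(-12)/(-2 - 12))) = sqrt(242385 + 1/(2*(-12)/(-14))) = sqrt(242385 + 1/(2*(-12)*(-1/14))) = sqrt(242385 + 1/(12/7)) = sqrt(242385 + 7/12) = sqrt(2908627/12) = sqrt(8725881)/6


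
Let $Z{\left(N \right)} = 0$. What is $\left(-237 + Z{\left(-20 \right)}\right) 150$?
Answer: $-35550$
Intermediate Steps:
$\left(-237 + Z{\left(-20 \right)}\right) 150 = \left(-237 + 0\right) 150 = \left(-237\right) 150 = -35550$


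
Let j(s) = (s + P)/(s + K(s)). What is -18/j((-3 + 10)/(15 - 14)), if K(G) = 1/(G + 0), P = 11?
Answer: -50/7 ≈ -7.1429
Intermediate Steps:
K(G) = 1/G
j(s) = (11 + s)/(s + 1/s) (j(s) = (s + 11)/(s + 1/s) = (11 + s)/(s + 1/s))
-18/j((-3 + 10)/(15 - 14)) = -18*(1 + ((-3 + 10)/(15 - 14))**2)*(15 - 14)/((-3 + 10)*(11 + (-3 + 10)/(15 - 14))) = -18*(1 + (7/1)**2)/(7*(11 + 7/1)) = -18*(1 + (7*1)**2)/(7*(11 + 7*1)) = -18*(1 + 7**2)/(7*(11 + 7)) = -18/(7*18/(1 + 49)) = -18/(7*18/50) = -18/(7*(1/50)*18) = -18/63/25 = -18*25/63 = -50/7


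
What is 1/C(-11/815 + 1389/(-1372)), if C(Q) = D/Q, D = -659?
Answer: 1147127/736880620 ≈ 0.0015567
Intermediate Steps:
C(Q) = -659/Q
1/C(-11/815 + 1389/(-1372)) = 1/(-659/(-11/815 + 1389/(-1372))) = 1/(-659/(-11*1/815 + 1389*(-1/1372))) = 1/(-659/(-11/815 - 1389/1372)) = 1/(-659/(-1147127/1118180)) = 1/(-659*(-1118180/1147127)) = 1/(736880620/1147127) = 1147127/736880620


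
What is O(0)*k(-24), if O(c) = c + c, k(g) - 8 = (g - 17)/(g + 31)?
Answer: 0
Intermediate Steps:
k(g) = 8 + (-17 + g)/(31 + g) (k(g) = 8 + (g - 17)/(g + 31) = 8 + (-17 + g)/(31 + g))
O(c) = 2*c
O(0)*k(-24) = (2*0)*(3*(77 + 3*(-24))/(31 - 24)) = 0*(3*(77 - 72)/7) = 0*(3*(⅐)*5) = 0*(15/7) = 0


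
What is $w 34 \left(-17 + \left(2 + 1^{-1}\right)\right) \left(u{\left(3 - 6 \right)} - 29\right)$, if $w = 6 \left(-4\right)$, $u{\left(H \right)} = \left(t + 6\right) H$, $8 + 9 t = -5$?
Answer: $-487424$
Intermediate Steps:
$t = - \frac{13}{9}$ ($t = - \frac{8}{9} + \frac{1}{9} \left(-5\right) = - \frac{8}{9} - \frac{5}{9} = - \frac{13}{9} \approx -1.4444$)
$u{\left(H \right)} = \frac{41 H}{9}$ ($u{\left(H \right)} = \left(- \frac{13}{9} + 6\right) H = \frac{41 H}{9}$)
$w = -24$
$w 34 \left(-17 + \left(2 + 1^{-1}\right)\right) \left(u{\left(3 - 6 \right)} - 29\right) = \left(-24\right) 34 \left(-17 + \left(2 + 1^{-1}\right)\right) \left(\frac{41 \left(3 - 6\right)}{9} - 29\right) = - 816 \left(-17 + \left(2 + 1\right)\right) \left(\frac{41 \left(3 - 6\right)}{9} - 29\right) = - 816 \left(-17 + 3\right) \left(\frac{41}{9} \left(-3\right) - 29\right) = - 816 \left(- 14 \left(- \frac{41}{3} - 29\right)\right) = - 816 \left(\left(-14\right) \left(- \frac{128}{3}\right)\right) = \left(-816\right) \frac{1792}{3} = -487424$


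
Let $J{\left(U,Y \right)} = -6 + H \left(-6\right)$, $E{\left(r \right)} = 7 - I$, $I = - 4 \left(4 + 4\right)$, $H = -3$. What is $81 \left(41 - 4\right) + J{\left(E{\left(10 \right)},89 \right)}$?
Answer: $3009$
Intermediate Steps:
$I = -32$ ($I = \left(-4\right) 8 = -32$)
$E{\left(r \right)} = 39$ ($E{\left(r \right)} = 7 - -32 = 7 + 32 = 39$)
$J{\left(U,Y \right)} = 12$ ($J{\left(U,Y \right)} = -6 - -18 = -6 + 18 = 12$)
$81 \left(41 - 4\right) + J{\left(E{\left(10 \right)},89 \right)} = 81 \left(41 - 4\right) + 12 = 81 \cdot 37 + 12 = 2997 + 12 = 3009$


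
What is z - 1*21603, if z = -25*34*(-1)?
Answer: -20753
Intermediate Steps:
z = 850 (z = -850*(-1) = 850)
z - 1*21603 = 850 - 1*21603 = 850 - 21603 = -20753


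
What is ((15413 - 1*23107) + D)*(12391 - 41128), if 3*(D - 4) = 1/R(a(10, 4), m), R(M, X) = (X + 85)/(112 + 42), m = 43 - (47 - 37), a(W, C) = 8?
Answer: 13037526687/59 ≈ 2.2098e+8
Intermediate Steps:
m = 33 (m = 43 - 1*10 = 43 - 10 = 33)
R(M, X) = 85/154 + X/154 (R(M, X) = (85 + X)/154 = (85 + X)*(1/154) = 85/154 + X/154)
D = 785/177 (D = 4 + 1/(3*(85/154 + (1/154)*33)) = 4 + 1/(3*(85/154 + 3/14)) = 4 + 1/(3*(59/77)) = 4 + (⅓)*(77/59) = 4 + 77/177 = 785/177 ≈ 4.4350)
((15413 - 1*23107) + D)*(12391 - 41128) = ((15413 - 1*23107) + 785/177)*(12391 - 41128) = ((15413 - 23107) + 785/177)*(-28737) = (-7694 + 785/177)*(-28737) = -1361053/177*(-28737) = 13037526687/59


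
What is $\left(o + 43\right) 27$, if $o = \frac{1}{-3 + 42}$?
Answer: $\frac{15102}{13} \approx 1161.7$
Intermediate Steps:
$o = \frac{1}{39} \approx 0.025641$
$\left(o + 43\right) 27 = \left(\frac{1}{39} + 43\right) 27 = \frac{1678}{39} \cdot 27 = \frac{15102}{13}$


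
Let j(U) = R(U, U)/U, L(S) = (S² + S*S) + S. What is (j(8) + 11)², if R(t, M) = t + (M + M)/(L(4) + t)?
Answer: 70225/484 ≈ 145.09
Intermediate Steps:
L(S) = S + 2*S² (L(S) = (S² + S²) + S = 2*S² + S = S + 2*S²)
R(t, M) = t + 2*M/(36 + t) (R(t, M) = t + (M + M)/(4*(1 + 2*4) + t) = t + (2*M)/(4*(1 + 8) + t) = t + (2*M)/(4*9 + t) = t + (2*M)/(36 + t) = t + 2*M/(36 + t))
j(U) = (U² + 38*U)/(U*(36 + U)) (j(U) = ((U² + 2*U + 36*U)/(36 + U))/U = ((U² + 38*U)/(36 + U))/U = (U² + 38*U)/(U*(36 + U)))
(j(8) + 11)² = ((38 + 8)/(36 + 8) + 11)² = (46/44 + 11)² = ((1/44)*46 + 11)² = (23/22 + 11)² = (265/22)² = 70225/484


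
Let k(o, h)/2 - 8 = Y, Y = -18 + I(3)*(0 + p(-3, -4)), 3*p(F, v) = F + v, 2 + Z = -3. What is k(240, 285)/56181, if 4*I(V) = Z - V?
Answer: -32/168543 ≈ -0.00018986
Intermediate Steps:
Z = -5 (Z = -2 - 3 = -5)
p(F, v) = F/3 + v/3 (p(F, v) = (F + v)/3 = F/3 + v/3)
I(V) = -5/4 - V/4 (I(V) = (-5 - V)/4 = -5/4 - V/4)
Y = -40/3 (Y = -18 + (-5/4 - 1/4*3)*(0 + ((1/3)*(-3) + (1/3)*(-4))) = -18 + (-5/4 - 3/4)*(0 + (-1 - 4/3)) = -18 - 2*(0 - 7/3) = -18 - 2*(-7/3) = -18 + 14/3 = -40/3 ≈ -13.333)
k(o, h) = -32/3 (k(o, h) = 16 + 2*(-40/3) = 16 - 80/3 = -32/3)
k(240, 285)/56181 = -32/3/56181 = -32/3*1/56181 = -32/168543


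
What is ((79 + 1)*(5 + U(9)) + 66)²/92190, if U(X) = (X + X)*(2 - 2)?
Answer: 108578/46095 ≈ 2.3555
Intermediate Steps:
U(X) = 0 (U(X) = (2*X)*0 = 0)
((79 + 1)*(5 + U(9)) + 66)²/92190 = ((79 + 1)*(5 + 0) + 66)²/92190 = (80*5 + 66)²*(1/92190) = (400 + 66)²*(1/92190) = 466²*(1/92190) = 217156*(1/92190) = 108578/46095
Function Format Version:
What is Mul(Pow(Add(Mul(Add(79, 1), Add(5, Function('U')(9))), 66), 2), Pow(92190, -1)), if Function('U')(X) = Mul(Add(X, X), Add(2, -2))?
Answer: Rational(108578, 46095) ≈ 2.3555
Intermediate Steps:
Function('U')(X) = 0 (Function('U')(X) = Mul(Mul(2, X), 0) = 0)
Mul(Pow(Add(Mul(Add(79, 1), Add(5, Function('U')(9))), 66), 2), Pow(92190, -1)) = Mul(Pow(Add(Mul(Add(79, 1), Add(5, 0)), 66), 2), Pow(92190, -1)) = Mul(Pow(Add(Mul(80, 5), 66), 2), Rational(1, 92190)) = Mul(Pow(Add(400, 66), 2), Rational(1, 92190)) = Mul(Pow(466, 2), Rational(1, 92190)) = Mul(217156, Rational(1, 92190)) = Rational(108578, 46095)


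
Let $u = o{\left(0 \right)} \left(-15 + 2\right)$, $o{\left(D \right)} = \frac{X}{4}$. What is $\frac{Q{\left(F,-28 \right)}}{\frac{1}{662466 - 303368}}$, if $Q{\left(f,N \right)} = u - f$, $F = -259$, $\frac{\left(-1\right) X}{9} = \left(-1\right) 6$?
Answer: $29984683$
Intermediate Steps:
$X = 54$ ($X = - 9 \left(\left(-1\right) 6\right) = \left(-9\right) \left(-6\right) = 54$)
$o{\left(D \right)} = \frac{27}{2}$ ($o{\left(D \right)} = \frac{54}{4} = 54 \cdot \frac{1}{4} = \frac{27}{2}$)
$u = - \frac{351}{2}$ ($u = \frac{27 \left(-15 + 2\right)}{2} = \frac{27}{2} \left(-13\right) = - \frac{351}{2} \approx -175.5$)
$Q{\left(f,N \right)} = - \frac{351}{2} - f$
$\frac{Q{\left(F,-28 \right)}}{\frac{1}{662466 - 303368}} = \frac{- \frac{351}{2} - -259}{\frac{1}{662466 - 303368}} = \frac{- \frac{351}{2} + 259}{\frac{1}{359098}} = \frac{167 \frac{1}{\frac{1}{359098}}}{2} = \frac{167}{2} \cdot 359098 = 29984683$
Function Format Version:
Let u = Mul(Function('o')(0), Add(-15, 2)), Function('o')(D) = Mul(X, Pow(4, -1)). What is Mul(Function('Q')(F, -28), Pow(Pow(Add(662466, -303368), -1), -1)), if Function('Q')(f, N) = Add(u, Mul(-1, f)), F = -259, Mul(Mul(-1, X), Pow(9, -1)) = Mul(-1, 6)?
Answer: 29984683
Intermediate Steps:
X = 54 (X = Mul(-9, Mul(-1, 6)) = Mul(-9, -6) = 54)
Function('o')(D) = Rational(27, 2) (Function('o')(D) = Mul(54, Pow(4, -1)) = Mul(54, Rational(1, 4)) = Rational(27, 2))
u = Rational(-351, 2) (u = Mul(Rational(27, 2), Add(-15, 2)) = Mul(Rational(27, 2), -13) = Rational(-351, 2) ≈ -175.50)
Function('Q')(f, N) = Add(Rational(-351, 2), Mul(-1, f))
Mul(Function('Q')(F, -28), Pow(Pow(Add(662466, -303368), -1), -1)) = Mul(Add(Rational(-351, 2), Mul(-1, -259)), Pow(Pow(Add(662466, -303368), -1), -1)) = Mul(Add(Rational(-351, 2), 259), Pow(Pow(359098, -1), -1)) = Mul(Rational(167, 2), Pow(Rational(1, 359098), -1)) = Mul(Rational(167, 2), 359098) = 29984683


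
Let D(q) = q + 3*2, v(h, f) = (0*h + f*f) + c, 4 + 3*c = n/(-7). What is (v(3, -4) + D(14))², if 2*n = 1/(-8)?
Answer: 15077689/12544 ≈ 1202.0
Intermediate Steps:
n = -1/16 (n = (½)/(-8) = (½)*(-⅛) = -1/16 ≈ -0.062500)
c = -149/112 (c = -4/3 + (-1/16/(-7))/3 = -4/3 + (-1/16*(-⅐))/3 = -4/3 + (⅓)*(1/112) = -4/3 + 1/336 = -149/112 ≈ -1.3304)
v(h, f) = -149/112 + f² (v(h, f) = (0*h + f*f) - 149/112 = (0 + f²) - 149/112 = f² - 149/112 = -149/112 + f²)
D(q) = 6 + q (D(q) = q + 6 = 6 + q)
(v(3, -4) + D(14))² = ((-149/112 + (-4)²) + (6 + 14))² = ((-149/112 + 16) + 20)² = (1643/112 + 20)² = (3883/112)² = 15077689/12544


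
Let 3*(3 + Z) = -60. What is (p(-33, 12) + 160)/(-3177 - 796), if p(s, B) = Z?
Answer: -1/29 ≈ -0.034483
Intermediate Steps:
Z = -23 (Z = -3 + (⅓)*(-60) = -3 - 20 = -23)
p(s, B) = -23
(p(-33, 12) + 160)/(-3177 - 796) = (-23 + 160)/(-3177 - 796) = 137/(-3973) = 137*(-1/3973) = -1/29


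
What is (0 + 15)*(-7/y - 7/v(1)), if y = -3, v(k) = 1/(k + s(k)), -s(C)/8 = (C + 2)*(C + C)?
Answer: 4970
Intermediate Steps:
s(C) = -16*C*(2 + C) (s(C) = -8*(C + 2)*(C + C) = -8*(2 + C)*2*C = -16*C*(2 + C))
v(k) = 1/(k - 16*k*(2 + k))
(0 + 15)*(-7/y - 7/v(1)) = (0 + 15)*(-7/(-3) - 7/((-1/(1*(31 + 16*1))))) = 15*(-7*(-1/3) - 7/((-1*1/(31 + 16)))) = 15*(7/3 - 7/((-1*1/47))) = 15*(7/3 - 7/((-1*1*1/47))) = 15*(7/3 - 7/(-1/47)) = 15*(7/3 - 7*(-47)) = 15*(7/3 + 329) = 15*(994/3) = 4970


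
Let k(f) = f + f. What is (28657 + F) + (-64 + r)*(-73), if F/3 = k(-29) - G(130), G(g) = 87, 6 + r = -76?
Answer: 38880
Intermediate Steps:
r = -82 (r = -6 - 76 = -82)
k(f) = 2*f
F = -435 (F = 3*(2*(-29) - 1*87) = 3*(-58 - 87) = 3*(-145) = -435)
(28657 + F) + (-64 + r)*(-73) = (28657 - 435) + (-64 - 82)*(-73) = 28222 - 146*(-73) = 28222 + 10658 = 38880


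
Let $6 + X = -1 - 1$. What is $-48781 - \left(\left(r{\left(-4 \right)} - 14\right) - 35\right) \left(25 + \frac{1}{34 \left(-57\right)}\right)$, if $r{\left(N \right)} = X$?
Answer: $- \frac{1610105}{34} \approx -47356.0$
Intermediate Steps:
$X = -8$ ($X = -6 - 2 = -8$)
$r{\left(N \right)} = -8$
$-48781 - \left(\left(r{\left(-4 \right)} - 14\right) - 35\right) \left(25 + \frac{1}{34 \left(-57\right)}\right) = -48781 - \left(\left(-8 - 14\right) - 35\right) \left(25 + \frac{1}{34 \left(-57\right)}\right) = -48781 - \left(\left(-8 - 14\right) - 35\right) \left(25 + \frac{1}{34} \left(- \frac{1}{57}\right)\right) = -48781 - \left(-22 - 35\right) \left(25 - \frac{1}{1938}\right) = -48781 - \left(-57\right) \frac{48449}{1938} = -48781 - - \frac{48449}{34} = -48781 + \frac{48449}{34} = - \frac{1610105}{34}$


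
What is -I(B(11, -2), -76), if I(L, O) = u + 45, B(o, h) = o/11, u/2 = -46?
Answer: 47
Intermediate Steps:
u = -92 (u = 2*(-46) = -92)
B(o, h) = o/11 (B(o, h) = o*(1/11) = o/11)
I(L, O) = -47 (I(L, O) = -92 + 45 = -47)
-I(B(11, -2), -76) = -1*(-47) = 47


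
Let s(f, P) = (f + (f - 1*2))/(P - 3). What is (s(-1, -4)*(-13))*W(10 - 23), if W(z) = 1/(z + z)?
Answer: 2/7 ≈ 0.28571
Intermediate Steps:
s(f, P) = (-2 + 2*f)/(-3 + P) (s(f, P) = (f + (f - 2))/(-3 + P) = (f + (-2 + f))/(-3 + P) = (-2 + 2*f)/(-3 + P))
W(z) = 1/(2*z)
(s(-1, -4)*(-13))*W(10 - 23) = ((2*(-1 - 1)/(-3 - 4))*(-13))*(1/(2*(10 - 23))) = ((2*(-2)/(-7))*(-13))*((1/2)/(-13)) = ((2*(-1/7)*(-2))*(-13))*((1/2)*(-1/13)) = ((4/7)*(-13))*(-1/26) = -52/7*(-1/26) = 2/7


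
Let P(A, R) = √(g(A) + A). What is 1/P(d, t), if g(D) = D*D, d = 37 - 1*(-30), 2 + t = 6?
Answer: √1139/2278 ≈ 0.014815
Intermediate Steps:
t = 4 (t = -2 + 6 = 4)
d = 67 (d = 37 + 30 = 67)
g(D) = D²
P(A, R) = √(A + A²) (P(A, R) = √(A² + A) = √(A + A²))
1/P(d, t) = 1/(√(67*(1 + 67))) = 1/(√(67*68)) = 1/(√4556) = 1/(2*√1139) = √1139/2278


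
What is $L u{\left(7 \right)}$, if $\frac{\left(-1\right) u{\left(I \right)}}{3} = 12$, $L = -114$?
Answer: $4104$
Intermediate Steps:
$u{\left(I \right)} = -36$ ($u{\left(I \right)} = \left(-3\right) 12 = -36$)
$L u{\left(7 \right)} = \left(-114\right) \left(-36\right) = 4104$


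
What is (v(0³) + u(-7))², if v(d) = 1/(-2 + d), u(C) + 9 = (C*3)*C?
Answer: 75625/4 ≈ 18906.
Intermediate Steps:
u(C) = -9 + 3*C² (u(C) = -9 + (C*3)*C = -9 + (3*C)*C = -9 + 3*C²)
(v(0³) + u(-7))² = (1/(-2 + 0³) + (-9 + 3*(-7)²))² = (1/(-2 + 0) + (-9 + 3*49))² = (1/(-2) + (-9 + 147))² = (-½ + 138)² = (275/2)² = 75625/4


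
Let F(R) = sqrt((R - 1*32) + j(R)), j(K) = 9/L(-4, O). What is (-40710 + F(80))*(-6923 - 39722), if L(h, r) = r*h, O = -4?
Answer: 1898917950 - 46645*sqrt(777)/4 ≈ 1.8986e+9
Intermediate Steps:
L(h, r) = h*r
j(K) = 9/16 (j(K) = 9/((-4*(-4))) = 9/16)
F(R) = sqrt(-503/16 + R) (F(R) = sqrt((R - 1*32) + 9/16) = sqrt((R - 32) + 9/16) = sqrt((-32 + R) + 9/16) = sqrt(-503/16 + R))
(-40710 + F(80))*(-6923 - 39722) = (-40710 + sqrt(-503 + 16*80)/4)*(-6923 - 39722) = (-40710 + sqrt(-503 + 1280)/4)*(-46645) = (-40710 + sqrt(777)/4)*(-46645) = 1898917950 - 46645*sqrt(777)/4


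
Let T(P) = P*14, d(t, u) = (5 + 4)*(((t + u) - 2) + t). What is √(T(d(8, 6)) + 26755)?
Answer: 5*√1171 ≈ 171.10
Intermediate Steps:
d(t, u) = -18 + 9*u + 18*t (d(t, u) = 9*((-2 + t + u) + t) = 9*(-2 + u + 2*t) = -18 + 9*u + 18*t)
T(P) = 14*P
√(T(d(8, 6)) + 26755) = √(14*(-18 + 9*6 + 18*8) + 26755) = √(14*(-18 + 54 + 144) + 26755) = √(14*180 + 26755) = √(2520 + 26755) = √29275 = 5*√1171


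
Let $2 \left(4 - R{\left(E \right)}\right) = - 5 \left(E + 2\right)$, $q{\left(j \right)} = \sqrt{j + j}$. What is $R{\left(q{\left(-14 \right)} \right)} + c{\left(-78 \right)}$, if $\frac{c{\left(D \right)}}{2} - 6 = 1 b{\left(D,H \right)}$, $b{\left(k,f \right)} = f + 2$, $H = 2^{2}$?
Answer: $33 + 5 i \sqrt{7} \approx 33.0 + 13.229 i$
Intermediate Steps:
$H = 4$
$b{\left(k,f \right)} = 2 + f$
$q{\left(j \right)} = \sqrt{2} \sqrt{j}$ ($q{\left(j \right)} = \sqrt{2 j} = \sqrt{2} \sqrt{j}$)
$c{\left(D \right)} = 24$ ($c{\left(D \right)} = 12 + 2 \cdot 1 \left(2 + 4\right) = 12 + 2 \cdot 1 \cdot 6 = 12 + 2 \cdot 6 = 12 + 12 = 24$)
$R{\left(E \right)} = 9 + \frac{5 E}{2}$ ($R{\left(E \right)} = 4 - \frac{\left(-5\right) \left(E + 2\right)}{2} = 4 - \frac{\left(-5\right) \left(2 + E\right)}{2} = 4 - \frac{-10 - 5 E}{2} = 4 + \left(5 + \frac{5 E}{2}\right) = 9 + \frac{5 E}{2}$)
$R{\left(q{\left(-14 \right)} \right)} + c{\left(-78 \right)} = \left(9 + \frac{5 \sqrt{2} \sqrt{-14}}{2}\right) + 24 = \left(9 + \frac{5 \sqrt{2} i \sqrt{14}}{2}\right) + 24 = \left(9 + \frac{5 \cdot 2 i \sqrt{7}}{2}\right) + 24 = \left(9 + 5 i \sqrt{7}\right) + 24 = 33 + 5 i \sqrt{7}$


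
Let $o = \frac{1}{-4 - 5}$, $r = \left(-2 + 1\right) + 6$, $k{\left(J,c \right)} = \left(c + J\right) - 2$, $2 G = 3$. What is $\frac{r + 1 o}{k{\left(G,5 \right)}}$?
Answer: $\frac{88}{81} \approx 1.0864$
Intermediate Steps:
$G = \frac{3}{2}$ ($G = \frac{1}{2} \cdot 3 = \frac{3}{2} \approx 1.5$)
$k{\left(J,c \right)} = -2 + J + c$ ($k{\left(J,c \right)} = \left(J + c\right) - 2 = -2 + J + c$)
$r = 5$ ($r = -1 + 6 = 5$)
$o = - \frac{1}{9}$ ($o = \frac{1}{-9} = - \frac{1}{9} \approx -0.11111$)
$\frac{r + 1 o}{k{\left(G,5 \right)}} = \frac{5 + 1 \left(- \frac{1}{9}\right)}{-2 + \frac{3}{2} + 5} = \frac{5 - \frac{1}{9}}{\frac{9}{2}} = \frac{44}{9} \cdot \frac{2}{9} = \frac{88}{81}$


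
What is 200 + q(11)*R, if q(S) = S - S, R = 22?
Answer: 200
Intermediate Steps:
q(S) = 0
200 + q(11)*R = 200 + 0*22 = 200 + 0 = 200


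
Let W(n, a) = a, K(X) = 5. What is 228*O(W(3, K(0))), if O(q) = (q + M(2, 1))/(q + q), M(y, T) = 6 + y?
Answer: 1482/5 ≈ 296.40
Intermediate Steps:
O(q) = (8 + q)/(2*q) (O(q) = (q + (6 + 2))/(q + q) = (q + 8)/((2*q)) = (8 + q)*(1/(2*q)) = (8 + q)/(2*q))
228*O(W(3, K(0))) = 228*((1/2)*(8 + 5)/5) = 228*((1/2)*(1/5)*13) = 228*(13/10) = 1482/5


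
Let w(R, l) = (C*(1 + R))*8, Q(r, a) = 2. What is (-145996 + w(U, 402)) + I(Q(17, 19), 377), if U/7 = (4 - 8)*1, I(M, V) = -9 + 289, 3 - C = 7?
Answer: -144852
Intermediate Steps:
C = -4 (C = 3 - 1*7 = 3 - 7 = -4)
I(M, V) = 280
U = -28 (U = 7*((4 - 8)*1) = 7*(-4*1) = 7*(-4) = -28)
w(R, l) = -32 - 32*R (w(R, l) = -4*(1 + R)*8 = (-4 - 4*R)*8 = -32 - 32*R)
(-145996 + w(U, 402)) + I(Q(17, 19), 377) = (-145996 + (-32 - 32*(-28))) + 280 = (-145996 + (-32 + 896)) + 280 = (-145996 + 864) + 280 = -145132 + 280 = -144852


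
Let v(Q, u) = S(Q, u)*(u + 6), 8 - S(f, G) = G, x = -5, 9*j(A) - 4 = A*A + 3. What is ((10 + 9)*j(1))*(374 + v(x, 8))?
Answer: 56848/9 ≈ 6316.4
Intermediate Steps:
j(A) = 7/9 + A**2/9 (j(A) = 4/9 + (A*A + 3)/9 = 4/9 + (A**2 + 3)/9 = 4/9 + (3 + A**2)/9 = 4/9 + (1/3 + A**2/9) = 7/9 + A**2/9)
S(f, G) = 8 - G
v(Q, u) = (6 + u)*(8 - u) (v(Q, u) = (8 - u)*(u + 6) = (8 - u)*(6 + u) = (6 + u)*(8 - u))
((10 + 9)*j(1))*(374 + v(x, 8)) = ((10 + 9)*(7/9 + (1/9)*1**2))*(374 - (-8 + 8)*(6 + 8)) = (19*(7/9 + (1/9)*1))*(374 - 1*0*14) = (19*(7/9 + 1/9))*(374 + 0) = (19*(8/9))*374 = (152/9)*374 = 56848/9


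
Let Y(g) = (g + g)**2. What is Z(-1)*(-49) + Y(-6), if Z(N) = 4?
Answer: -52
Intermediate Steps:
Y(g) = 4*g**2 (Y(g) = (2*g)**2 = 4*g**2)
Z(-1)*(-49) + Y(-6) = 4*(-49) + 4*(-6)**2 = -196 + 4*36 = -196 + 144 = -52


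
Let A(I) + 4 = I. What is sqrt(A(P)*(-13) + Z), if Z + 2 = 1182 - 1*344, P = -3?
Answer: 3*sqrt(103) ≈ 30.447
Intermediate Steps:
Z = 836 (Z = -2 + (1182 - 1*344) = -2 + (1182 - 344) = -2 + 838 = 836)
A(I) = -4 + I
sqrt(A(P)*(-13) + Z) = sqrt((-4 - 3)*(-13) + 836) = sqrt(-7*(-13) + 836) = sqrt(91 + 836) = sqrt(927) = 3*sqrt(103)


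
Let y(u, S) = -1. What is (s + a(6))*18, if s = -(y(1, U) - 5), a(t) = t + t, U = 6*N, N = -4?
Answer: 324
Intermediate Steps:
U = -24 (U = 6*(-4) = -24)
a(t) = 2*t
s = 6 (s = -(-1 - 5) = -1*(-6) = 6)
(s + a(6))*18 = (6 + 2*6)*18 = (6 + 12)*18 = 18*18 = 324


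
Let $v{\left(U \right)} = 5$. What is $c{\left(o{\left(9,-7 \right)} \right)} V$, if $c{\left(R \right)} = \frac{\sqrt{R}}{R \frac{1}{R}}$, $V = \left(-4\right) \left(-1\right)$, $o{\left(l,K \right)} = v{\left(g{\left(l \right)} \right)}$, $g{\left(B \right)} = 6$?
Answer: $4 \sqrt{5} \approx 8.9443$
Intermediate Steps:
$o{\left(l,K \right)} = 5$
$V = 4$
$c{\left(R \right)} = \sqrt{R}$ ($c{\left(R \right)} = \frac{\sqrt{R}}{1} = 1 \sqrt{R} = \sqrt{R}$)
$c{\left(o{\left(9,-7 \right)} \right)} V = \sqrt{5} \cdot 4 = 4 \sqrt{5}$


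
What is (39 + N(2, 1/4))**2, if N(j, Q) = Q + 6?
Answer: 32761/16 ≈ 2047.6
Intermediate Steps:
N(j, Q) = 6 + Q
(39 + N(2, 1/4))**2 = (39 + (6 + 1/4))**2 = (39 + 25/4)**2 = (181/4)**2 = 32761/16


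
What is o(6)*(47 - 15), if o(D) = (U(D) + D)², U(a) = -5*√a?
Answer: 5952 - 1920*√6 ≈ 1249.0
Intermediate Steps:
o(D) = (D - 5*√D)² (o(D) = (-5*√D + D)² = (D - 5*√D)²)
o(6)*(47 - 15) = (-1*6 + 5*√6)²*(47 - 15) = (-6 + 5*√6)²*32 = 32*(-6 + 5*√6)²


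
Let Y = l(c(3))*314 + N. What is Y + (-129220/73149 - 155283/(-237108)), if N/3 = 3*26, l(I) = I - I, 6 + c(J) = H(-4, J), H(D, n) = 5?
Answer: 1346421854645/5781404364 ≈ 232.89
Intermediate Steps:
c(J) = -1 (c(J) = -6 + 5 = -1)
l(I) = 0
N = 234 (N = 3*(3*26) = 3*78 = 234)
Y = 234 (Y = 0*314 + 234 = 0 + 234 = 234)
Y + (-129220/73149 - 155283/(-237108)) = 234 + (-129220/73149 - 155283/(-237108)) = 234 + (-129220*1/73149 - 155283*(-1/237108)) = 234 + (-129220/73149 + 51761/79036) = 234 - 6426766531/5781404364 = 1346421854645/5781404364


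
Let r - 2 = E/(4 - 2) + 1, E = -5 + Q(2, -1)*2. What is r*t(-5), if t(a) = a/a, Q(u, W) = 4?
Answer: 9/2 ≈ 4.5000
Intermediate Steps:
E = 3 (E = -5 + 4*2 = -5 + 8 = 3)
t(a) = 1
r = 9/2 (r = 2 + (3/(4 - 2) + 1) = 2 + (3/2 + 1) = 2 + 5/2 = 9/2 ≈ 4.5000)
r*t(-5) = (9/2)*1 = 9/2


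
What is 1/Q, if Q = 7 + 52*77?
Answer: 1/4011 ≈ 0.00024931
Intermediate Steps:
Q = 4011 (Q = 7 + 4004 = 4011)
1/Q = 1/4011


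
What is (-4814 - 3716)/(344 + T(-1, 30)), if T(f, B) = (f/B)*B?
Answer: -8530/343 ≈ -24.869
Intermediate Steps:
T(f, B) = f
(-4814 - 3716)/(344 + T(-1, 30)) = (-4814 - 3716)/(344 - 1) = -8530/343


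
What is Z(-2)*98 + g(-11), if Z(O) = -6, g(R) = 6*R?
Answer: -654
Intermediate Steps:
Z(-2)*98 + g(-11) = -6*98 + 6*(-11) = -588 - 66 = -654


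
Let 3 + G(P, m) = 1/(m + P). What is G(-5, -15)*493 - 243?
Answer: -34933/20 ≈ -1746.7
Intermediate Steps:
G(P, m) = -3 + 1/(P + m) (G(P, m) = -3 + 1/(m + P) = -3 + 1/(P + m))
G(-5, -15)*493 - 243 = ((1 - 3*(-5) - 3*(-15))/(-5 - 15))*493 - 243 = ((1 + 15 + 45)/(-20))*493 - 243 = -1/20*61*493 - 243 = -61/20*493 - 243 = -30073/20 - 243 = -34933/20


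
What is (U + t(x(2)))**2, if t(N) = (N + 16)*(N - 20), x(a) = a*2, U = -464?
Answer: 614656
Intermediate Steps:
x(a) = 2*a
t(N) = (-20 + N)*(16 + N) (t(N) = (16 + N)*(-20 + N) = (-20 + N)*(16 + N))
(U + t(x(2)))**2 = (-464 + (-320 + (2*2)**2 - 8*2))**2 = (-464 + (-320 + 4**2 - 4*4))**2 = (-464 + (-320 + 16 - 16))**2 = (-464 - 320)**2 = (-784)**2 = 614656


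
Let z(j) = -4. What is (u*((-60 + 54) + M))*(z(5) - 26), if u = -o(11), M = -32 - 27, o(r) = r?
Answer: -21450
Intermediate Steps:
M = -59
u = -11 (u = -1*11 = -11)
(u*((-60 + 54) + M))*(z(5) - 26) = (-11*((-60 + 54) - 59))*(-4 - 26) = -11*(-6 - 59)*(-30) = -11*(-65)*(-30) = 715*(-30) = -21450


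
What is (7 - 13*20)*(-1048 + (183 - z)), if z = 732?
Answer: 404041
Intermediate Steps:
(7 - 13*20)*(-1048 + (183 - z)) = (7 - 13*20)*(-1048 + (183 - 1*732)) = (7 - 260)*(-1048 + (183 - 732)) = -253*(-1048 - 549) = -253*(-1597) = 404041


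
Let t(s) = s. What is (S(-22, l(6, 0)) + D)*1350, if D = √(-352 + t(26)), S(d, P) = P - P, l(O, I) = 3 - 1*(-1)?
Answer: 1350*I*√326 ≈ 24375.0*I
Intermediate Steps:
l(O, I) = 4 (l(O, I) = 3 + 1 = 4)
S(d, P) = 0
D = I*√326 (D = √(-352 + 26) = √(-326) = I*√326 ≈ 18.055*I)
(S(-22, l(6, 0)) + D)*1350 = (0 + I*√326)*1350 = (I*√326)*1350 = 1350*I*√326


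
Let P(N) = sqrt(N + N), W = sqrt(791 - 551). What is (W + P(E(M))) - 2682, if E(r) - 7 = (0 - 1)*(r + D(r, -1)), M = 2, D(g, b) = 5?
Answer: -2682 + 4*sqrt(15) ≈ -2666.5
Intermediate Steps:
W = 4*sqrt(15) (W = sqrt(240) = 4*sqrt(15) ≈ 15.492)
E(r) = 2 - r (E(r) = 7 + (0 - 1)*(r + 5) = 7 - (5 + r) = 7 + (-5 - r) = 2 - r)
P(N) = sqrt(2)*sqrt(N) (P(N) = sqrt(2*N) = sqrt(2)*sqrt(N))
(W + P(E(M))) - 2682 = (4*sqrt(15) + sqrt(2)*sqrt(2 - 1*2)) - 2682 = (4*sqrt(15) + sqrt(2)*sqrt(2 - 2)) - 2682 = (4*sqrt(15) + sqrt(2)*sqrt(0)) - 2682 = (4*sqrt(15) + sqrt(2)*0) - 2682 = (4*sqrt(15) + 0) - 2682 = 4*sqrt(15) - 2682 = -2682 + 4*sqrt(15)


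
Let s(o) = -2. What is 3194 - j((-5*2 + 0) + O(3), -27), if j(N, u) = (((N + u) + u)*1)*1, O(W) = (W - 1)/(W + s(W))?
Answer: 3256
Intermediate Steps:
O(W) = (-1 + W)/(-2 + W) (O(W) = (W - 1)/(W - 2) = (-1 + W)/(-2 + W))
j(N, u) = N + 2*u (j(N, u) = ((N + 2*u)*1)*1 = (N + 2*u)*1 = N + 2*u)
3194 - j((-5*2 + 0) + O(3), -27) = 3194 - (((-5*2 + 0) + (-1 + 3)/(-2 + 3)) + 2*(-27)) = 3194 - (((-10 + 0) + 2/1) - 54) = 3194 - ((-10 + 1*2) - 54) = 3194 - ((-10 + 2) - 54) = 3194 - (-8 - 54) = 3194 - 1*(-62) = 3194 + 62 = 3256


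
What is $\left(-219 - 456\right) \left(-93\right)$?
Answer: $62775$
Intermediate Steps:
$\left(-219 - 456\right) \left(-93\right) = \left(-675\right) \left(-93\right) = 62775$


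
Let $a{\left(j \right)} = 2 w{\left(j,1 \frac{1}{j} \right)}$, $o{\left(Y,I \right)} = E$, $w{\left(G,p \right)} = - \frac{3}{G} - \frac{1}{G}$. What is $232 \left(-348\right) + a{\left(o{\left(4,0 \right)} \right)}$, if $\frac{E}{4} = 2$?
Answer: $-80737$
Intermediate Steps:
$E = 8$ ($E = 4 \cdot 2 = 8$)
$w{\left(G,p \right)} = - \frac{4}{G}$
$o{\left(Y,I \right)} = 8$
$a{\left(j \right)} = - \frac{8}{j}$ ($a{\left(j \right)} = 2 \left(- \frac{4}{j}\right) = - \frac{8}{j}$)
$232 \left(-348\right) + a{\left(o{\left(4,0 \right)} \right)} = 232 \left(-348\right) - \frac{8}{8} = -80736 - 1 = -80737$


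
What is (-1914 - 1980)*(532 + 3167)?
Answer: -14403906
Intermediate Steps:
(-1914 - 1980)*(532 + 3167) = -3894*3699 = -14403906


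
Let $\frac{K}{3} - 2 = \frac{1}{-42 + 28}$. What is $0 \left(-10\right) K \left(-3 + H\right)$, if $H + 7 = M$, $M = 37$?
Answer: $0$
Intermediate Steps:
$H = 30$ ($H = -7 + 37 = 30$)
$K = \frac{81}{14}$ ($K = 6 + \frac{3}{-42 + 28} = 6 + \frac{3}{-14} = 6 + 3 \left(- \frac{1}{14}\right) = 6 - \frac{3}{14} = \frac{81}{14} \approx 5.7857$)
$0 \left(-10\right) K \left(-3 + H\right) = 0 \left(-10\right) \frac{81}{14} \left(-3 + 30\right) = 0 \cdot \frac{81}{14} \cdot 27 = 0 \cdot 27 = 0$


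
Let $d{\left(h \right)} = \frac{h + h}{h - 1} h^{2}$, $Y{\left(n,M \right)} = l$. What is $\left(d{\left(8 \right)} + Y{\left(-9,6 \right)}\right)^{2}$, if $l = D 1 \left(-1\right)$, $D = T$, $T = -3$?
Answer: $\frac{1092025}{49} \approx 22286.0$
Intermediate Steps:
$D = -3$
$l = 3$ ($l = \left(-3\right) 1 \left(-1\right) = \left(-3\right) \left(-1\right) = 3$)
$Y{\left(n,M \right)} = 3$
$d{\left(h \right)} = \frac{2 h^{3}}{-1 + h}$ ($d{\left(h \right)} = \frac{2 h}{-1 + h} h^{2} = \frac{2 h^{3}}{-1 + h}$)
$\left(d{\left(8 \right)} + Y{\left(-9,6 \right)}\right)^{2} = \left(\frac{2 \cdot 8^{3}}{-1 + 8} + 3\right)^{2} = \left(2 \cdot 512 \cdot \frac{1}{7} + 3\right)^{2} = \left(\frac{1024}{7} + 3\right)^{2} = \left(\frac{1045}{7}\right)^{2} = \frac{1092025}{49}$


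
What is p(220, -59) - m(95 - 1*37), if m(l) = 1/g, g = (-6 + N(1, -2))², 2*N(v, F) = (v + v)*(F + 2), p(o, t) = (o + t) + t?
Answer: 3671/36 ≈ 101.97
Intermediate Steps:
p(o, t) = o + 2*t
N(v, F) = v*(2 + F) (N(v, F) = ((v + v)*(F + 2))/2 = ((2*v)*(2 + F))/2 = (2*v*(2 + F))/2 = v*(2 + F))
g = 36 (g = (-6 + 1*(2 - 2))² = (-6 + 1*0)² = (-6 + 0)² = (-6)² = 36)
m(l) = 1/36
p(220, -59) - m(95 - 1*37) = (220 + 2*(-59)) - 1*1/36 = (220 - 118) - 1/36 = 102 - 1/36 = 3671/36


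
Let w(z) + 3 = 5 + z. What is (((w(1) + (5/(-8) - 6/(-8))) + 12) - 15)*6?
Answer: 3/4 ≈ 0.75000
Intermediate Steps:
w(z) = 2 + z (w(z) = -3 + (5 + z) = 2 + z)
(((w(1) + (5/(-8) - 6/(-8))) + 12) - 15)*6 = ((((2 + 1) + (5/(-8) - 6/(-8))) + 12) - 15)*6 = (((3 + (5*(-1/8) - 6*(-1/8))) + 12) - 15)*6 = (((3 + (-5/8 + 3/4)) + 12) - 15)*6 = (((3 + 1/8) + 12) - 15)*6 = ((25/8 + 12) - 15)*6 = (121/8 - 15)*6 = (1/8)*6 = 3/4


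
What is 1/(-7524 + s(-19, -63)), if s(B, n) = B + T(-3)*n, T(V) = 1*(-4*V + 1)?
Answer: -1/8362 ≈ -0.00011959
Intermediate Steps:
T(V) = 1 - 4*V (T(V) = 1*(1 - 4*V) = 1 - 4*V)
s(B, n) = B + 13*n (s(B, n) = B + (1 - 4*(-3))*n = B + (1 + 12)*n = B + 13*n)
1/(-7524 + s(-19, -63)) = 1/(-7524 + (-19 + 13*(-63))) = 1/(-7524 + (-19 - 819)) = 1/(-7524 - 838) = 1/(-8362) = -1/8362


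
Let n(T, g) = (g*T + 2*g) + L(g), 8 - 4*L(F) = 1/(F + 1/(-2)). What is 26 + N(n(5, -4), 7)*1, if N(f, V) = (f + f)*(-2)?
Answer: 1168/9 ≈ 129.78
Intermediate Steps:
L(F) = 2 - 1/(4*(-½ + F)) (L(F) = 2 - 1/(4*(F + 1/(-2))) = 2 - 1/(4*(F - ½)) = 2 - 1/(4*(-½ + F)))
n(T, g) = 2*g + T*g + (-5 + 8*g)/(2*(-1 + 2*g)) (n(T, g) = (g*T + 2*g) + (-5 + 8*g)/(2*(-1 + 2*g)) = (T*g + 2*g) + (-5 + 8*g)/(2*(-1 + 2*g)) = (2*g + T*g) + (-5 + 8*g)/(2*(-1 + 2*g)) = 2*g + T*g + (-5 + 8*g)/(2*(-1 + 2*g)))
N(f, V) = -4*f (N(f, V) = (2*f)*(-2) = -4*f)
26 + N(n(5, -4), 7)*1 = 26 - 2*(-5 + 8*(-4) + 2*(-4)*(-1 + 2*(-4))*(2 + 5))/(-1 + 2*(-4))*1 = 26 - 2*(-5 - 32 + 2*(-4)*(-1 - 8)*7)/(-1 - 8)*1 = 26 - 2*(-5 - 32 + 2*(-4)*(-9)*7)/(-9)*1 = 26 - 2*(-1)*(-5 - 32 + 504)/9*1 = 26 - 2*(-1)*467/9*1 = 26 - 4*(-467/18)*1 = 26 + (934/9)*1 = 26 + 934/9 = 1168/9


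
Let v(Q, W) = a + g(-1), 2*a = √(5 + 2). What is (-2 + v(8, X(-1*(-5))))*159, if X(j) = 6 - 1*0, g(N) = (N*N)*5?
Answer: 477 + 159*√7/2 ≈ 687.34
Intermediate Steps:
g(N) = 5*N² (g(N) = N²*5 = 5*N²)
X(j) = 6 (X(j) = 6 + 0 = 6)
a = √7/2 (a = √(5 + 2)/2 = √7/2 ≈ 1.3229)
v(Q, W) = 5 + √7/2 (v(Q, W) = √7/2 + 5*(-1)² = √7/2 + 5*1 = √7/2 + 5 = 5 + √7/2)
(-2 + v(8, X(-1*(-5))))*159 = (-2 + (5 + √7/2))*159 = (3 + √7/2)*159 = 477 + 159*√7/2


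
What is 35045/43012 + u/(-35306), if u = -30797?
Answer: 1280969667/759290836 ≈ 1.6871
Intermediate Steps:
35045/43012 + u/(-35306) = 35045/43012 - 30797/(-35306) = 35045*(1/43012) - 30797*(-1/35306) = 35045/43012 + 30797/35306 = 1280969667/759290836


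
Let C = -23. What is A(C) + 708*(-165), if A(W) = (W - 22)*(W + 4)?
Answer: -115965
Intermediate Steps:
A(W) = (-22 + W)*(4 + W)
A(C) + 708*(-165) = (-88 + (-23)**2 - 18*(-23)) + 708*(-165) = (-88 + 529 + 414) - 116820 = 855 - 116820 = -115965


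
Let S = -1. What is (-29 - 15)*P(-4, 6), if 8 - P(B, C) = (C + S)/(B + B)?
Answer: -759/2 ≈ -379.50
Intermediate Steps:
P(B, C) = 8 - (-1 + C)/(2*B) (P(B, C) = 8 - (C - 1)/(B + B) = 8 - (-1 + C)/(2*B))
(-29 - 15)*P(-4, 6) = (-29 - 15)*((½)*(1 - 1*6 + 16*(-4))/(-4)) = -22*(-1)*(1 - 6 - 64)/4 = -22*(-1)*(-69)/4 = -44*69/8 = -759/2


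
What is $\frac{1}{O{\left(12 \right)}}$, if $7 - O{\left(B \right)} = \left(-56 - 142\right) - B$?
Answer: $\frac{1}{217} \approx 0.0046083$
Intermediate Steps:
$O{\left(B \right)} = 205 + B$ ($O{\left(B \right)} = 7 - \left(\left(-56 - 142\right) - B\right) = 7 - \left(-198 - B\right) = 7 + \left(198 + B\right) = 205 + B$)
$\frac{1}{O{\left(12 \right)}} = \frac{1}{205 + 12} = \frac{1}{217}$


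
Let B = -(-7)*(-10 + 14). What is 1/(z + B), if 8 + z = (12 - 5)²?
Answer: 1/69 ≈ 0.014493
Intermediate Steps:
z = 41 (z = -8 + (12 - 5)² = -8 + 7² = -8 + 49 = 41)
B = 28 (B = -(-7)*4 = -1*(-28) = 28)
1/(z + B) = 1/(41 + 28) = 1/69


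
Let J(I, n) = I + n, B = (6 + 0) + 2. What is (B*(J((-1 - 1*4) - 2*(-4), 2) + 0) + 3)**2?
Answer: 1849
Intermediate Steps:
B = 8 (B = 6 + 2 = 8)
(B*(J((-1 - 1*4) - 2*(-4), 2) + 0) + 3)**2 = (8*((((-1 - 1*4) - 2*(-4)) + 2) + 0) + 3)**2 = (8*((((-1 - 4) + 8) + 2) + 0) + 3)**2 = (8*(((-5 + 8) + 2) + 0) + 3)**2 = (8*((3 + 2) + 0) + 3)**2 = (8*(5 + 0) + 3)**2 = (8*5 + 3)**2 = (40 + 3)**2 = 43**2 = 1849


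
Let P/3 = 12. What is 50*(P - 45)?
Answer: -450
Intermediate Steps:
P = 36 (P = 3*12 = 36)
50*(P - 45) = 50*(36 - 45) = 50*(-9) = -450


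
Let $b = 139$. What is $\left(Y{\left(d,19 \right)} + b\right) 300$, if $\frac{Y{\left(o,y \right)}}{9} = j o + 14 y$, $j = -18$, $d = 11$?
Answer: $225300$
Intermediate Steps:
$Y{\left(o,y \right)} = - 162 o + 126 y$ ($Y{\left(o,y \right)} = 9 \left(- 18 o + 14 y\right) = - 162 o + 126 y$)
$\left(Y{\left(d,19 \right)} + b\right) 300 = \left(\left(\left(-162\right) 11 + 126 \cdot 19\right) + 139\right) 300 = \left(\left(-1782 + 2394\right) + 139\right) 300 = \left(612 + 139\right) 300 = 751 \cdot 300 = 225300$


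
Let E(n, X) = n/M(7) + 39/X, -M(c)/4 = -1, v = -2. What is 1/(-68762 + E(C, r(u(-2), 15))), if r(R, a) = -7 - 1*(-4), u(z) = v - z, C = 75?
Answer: -4/275025 ≈ -1.4544e-5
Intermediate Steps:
M(c) = 4 (M(c) = -4*(-1) = 4)
u(z) = -2 - z
r(R, a) = -3 (r(R, a) = -7 + 4 = -3)
E(n, X) = 39/X + n/4 (E(n, X) = n/4 + 39/X = 39/X + n/4)
1/(-68762 + E(C, r(u(-2), 15))) = 1/(-68762 + (39/(-3) + (¼)*75)) = 1/(-68762 + (39*(-⅓) + 75/4)) = 1/(-68762 + (-13 + 75/4)) = 1/(-68762 + 23/4) = 1/(-275025/4) = -4/275025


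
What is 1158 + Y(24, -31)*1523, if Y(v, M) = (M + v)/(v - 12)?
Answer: 3235/12 ≈ 269.58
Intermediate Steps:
Y(v, M) = (M + v)/(-12 + v)
1158 + Y(24, -31)*1523 = 1158 + ((-31 + 24)/(-12 + 24))*1523 = 1158 + (-7/12)*1523 = 1158 + ((1/12)*(-7))*1523 = 1158 - 7/12*1523 = 1158 - 10661/12 = 3235/12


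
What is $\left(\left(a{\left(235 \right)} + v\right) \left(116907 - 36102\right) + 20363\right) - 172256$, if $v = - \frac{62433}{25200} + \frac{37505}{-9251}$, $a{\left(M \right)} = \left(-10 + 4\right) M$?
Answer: $- \frac{84824071959741}{740080} \approx -1.1461 \cdot 10^{8}$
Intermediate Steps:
$a{\left(M \right)} = - 6 M$
$v = - \frac{24169741}{3700400}$ ($v = \left(-62433\right) \frac{1}{25200} + 37505 \left(- \frac{1}{9251}\right) = - \frac{991}{400} - \frac{37505}{9251} = - \frac{24169741}{3700400} \approx -6.5317$)
$\left(\left(a{\left(235 \right)} + v\right) \left(116907 - 36102\right) + 20363\right) - 172256 = \left(\left(\left(-6\right) 235 - \frac{24169741}{3700400}\right) \left(116907 - 36102\right) + 20363\right) - 172256 = \left(\left(-1410 - \frac{24169741}{3700400}\right) 80805 + 20363\right) - 172256 = \left(\left(- \frac{5241733741}{3700400}\right) 80805 + 20363\right) - 172256 = \left(- \frac{84711658988301}{740080} + 20363\right) - 172256 = - \frac{84696588739261}{740080} - 172256 = - \frac{84824071959741}{740080}$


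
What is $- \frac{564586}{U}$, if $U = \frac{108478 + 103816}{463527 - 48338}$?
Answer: $- \frac{117204948377}{106147} \approx -1.1042 \cdot 10^{6}$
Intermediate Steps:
$U = \frac{212294}{415189} \approx 0.51132$
$- \frac{564586}{U} = - \frac{564586}{\frac{212294}{415189}} = \left(-564586\right) \frac{415189}{212294} = - \frac{117204948377}{106147}$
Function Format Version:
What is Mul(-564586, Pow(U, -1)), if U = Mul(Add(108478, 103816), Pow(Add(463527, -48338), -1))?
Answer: Rational(-117204948377, 106147) ≈ -1.1042e+6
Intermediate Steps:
U = Rational(212294, 415189) (U = Mul(212294, Pow(415189, -1)) = Mul(212294, Rational(1, 415189)) = Rational(212294, 415189) ≈ 0.51132)
Mul(-564586, Pow(U, -1)) = Mul(-564586, Pow(Rational(212294, 415189), -1)) = Mul(-564586, Rational(415189, 212294)) = Rational(-117204948377, 106147)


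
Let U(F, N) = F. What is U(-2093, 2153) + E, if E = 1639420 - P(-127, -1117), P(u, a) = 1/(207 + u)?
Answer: 130986159/80 ≈ 1.6373e+6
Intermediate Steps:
E = 131153599/80 (E = 1639420 - 1/(207 - 127) = 1639420 - 1/80 = 131153599/80 ≈ 1.6394e+6)
U(-2093, 2153) + E = -2093 + 131153599/80 = 130986159/80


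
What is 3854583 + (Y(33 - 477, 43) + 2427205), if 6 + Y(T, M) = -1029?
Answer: 6280753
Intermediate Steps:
Y(T, M) = -1035 (Y(T, M) = -6 - 1029 = -1035)
3854583 + (Y(33 - 477, 43) + 2427205) = 3854583 + (-1035 + 2427205) = 3854583 + 2426170 = 6280753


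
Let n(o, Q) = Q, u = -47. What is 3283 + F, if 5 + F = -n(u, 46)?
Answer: 3232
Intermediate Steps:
F = -51 (F = -5 - 1*46 = -5 - 46 = -51)
3283 + F = 3283 - 51 = 3232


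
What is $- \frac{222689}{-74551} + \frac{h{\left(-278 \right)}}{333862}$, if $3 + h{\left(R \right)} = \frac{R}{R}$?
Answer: $\frac{37173622908}{12444872981} \approx 2.9871$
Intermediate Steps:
$h{\left(R \right)} = -2$ ($h{\left(R \right)} = -3 + \frac{R}{R} = -3 + 1 = -2$)
$- \frac{222689}{-74551} + \frac{h{\left(-278 \right)}}{333862} = - \frac{222689}{-74551} - \frac{2}{333862} = \left(-222689\right) \left(- \frac{1}{74551}\right) - \frac{1}{166931} = \frac{222689}{74551} - \frac{1}{166931} = \frac{37173622908}{12444872981}$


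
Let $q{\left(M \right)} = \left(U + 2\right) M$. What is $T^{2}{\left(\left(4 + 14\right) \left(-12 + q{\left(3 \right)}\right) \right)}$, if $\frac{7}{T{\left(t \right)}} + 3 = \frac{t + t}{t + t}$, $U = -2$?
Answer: $\frac{49}{4} \approx 12.25$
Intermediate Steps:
$q{\left(M \right)} = 0$ ($q{\left(M \right)} = \left(-2 + 2\right) M = 0 M = 0$)
$T{\left(t \right)} = - \frac{7}{2}$ ($T{\left(t \right)} = \frac{7}{-3 + \frac{t + t}{t + t}} = \frac{7}{-3 + \frac{2 t}{2 t}} = \frac{7}{-3 + 2 t \frac{1}{2 t}} = \frac{7}{-3 + 1} = \frac{7}{-2} = 7 \left(- \frac{1}{2}\right) = - \frac{7}{2}$)
$T^{2}{\left(\left(4 + 14\right) \left(-12 + q{\left(3 \right)}\right) \right)} = \left(- \frac{7}{2}\right)^{2} = \frac{49}{4}$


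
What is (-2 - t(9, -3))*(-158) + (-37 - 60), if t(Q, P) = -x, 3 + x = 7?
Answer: -413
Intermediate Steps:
x = 4 (x = -3 + 7 = 4)
t(Q, P) = -4 (t(Q, P) = -1*4 = -4)
(-2 - t(9, -3))*(-158) + (-37 - 60) = (-2 - 1*(-4))*(-158) + (-37 - 60) = (-2 + 4)*(-158) - 97 = 2*(-158) - 97 = -316 - 97 = -413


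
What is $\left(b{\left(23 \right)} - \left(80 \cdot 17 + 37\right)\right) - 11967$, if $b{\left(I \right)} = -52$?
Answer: $-13416$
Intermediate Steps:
$\left(b{\left(23 \right)} - \left(80 \cdot 17 + 37\right)\right) - 11967 = \left(-52 - \left(80 \cdot 17 + 37\right)\right) - 11967 = \left(-52 - \left(1360 + 37\right)\right) - 11967 = \left(-52 - 1397\right) - 11967 = -1449 - 11967 = -13416$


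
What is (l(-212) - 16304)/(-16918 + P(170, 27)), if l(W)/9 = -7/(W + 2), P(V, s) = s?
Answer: 23291/24130 ≈ 0.96523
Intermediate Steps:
l(W) = -63/(2 + W) (l(W) = 9*(-7/(W + 2)) = 9*(-7/(2 + W)) = -63/(2 + W))
(l(-212) - 16304)/(-16918 + P(170, 27)) = (-63/(2 - 212) - 16304)/(-16918 + 27) = (-63/(-210) - 16304)/(-16891) = (-63*(-1/210) - 16304)*(-1/16891) = (3/10 - 16304)*(-1/16891) = -163037/10*(-1/16891) = 23291/24130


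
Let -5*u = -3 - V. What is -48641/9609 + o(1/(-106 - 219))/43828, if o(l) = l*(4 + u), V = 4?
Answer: -3464236599943/684357784500 ≈ -5.0620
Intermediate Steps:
u = 7/5 (u = -(-3 - 1*4)/5 = -(-3 - 4)/5 = -⅕*(-7) = 7/5 ≈ 1.4000)
o(l) = 27*l/5 (o(l) = l*(4 + 7/5) = l*(27/5) = 27*l/5)
-48641/9609 + o(1/(-106 - 219))/43828 = -48641/9609 + (27/(5*(-106 - 219)))/43828 = -48641*1/9609 + ((27/5)/(-325))*(1/43828) = -48641/9609 + ((27/5)*(-1/325))*(1/43828) = -48641/9609 - 27/1625*1/43828 = -48641/9609 - 27/71220500 = -3464236599943/684357784500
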